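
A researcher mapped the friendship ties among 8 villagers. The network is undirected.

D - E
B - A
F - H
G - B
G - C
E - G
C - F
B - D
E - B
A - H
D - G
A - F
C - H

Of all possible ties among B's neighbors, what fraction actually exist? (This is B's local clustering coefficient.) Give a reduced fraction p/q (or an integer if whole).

B's neighbors: A, D, E, and G (k = 4).
Possible neighbor pairs: C(4,2) = 6. Edges among them: D–E, D–G, E–G → e = 3.
Clustering(B) = 3/6 = 1/2.

1/2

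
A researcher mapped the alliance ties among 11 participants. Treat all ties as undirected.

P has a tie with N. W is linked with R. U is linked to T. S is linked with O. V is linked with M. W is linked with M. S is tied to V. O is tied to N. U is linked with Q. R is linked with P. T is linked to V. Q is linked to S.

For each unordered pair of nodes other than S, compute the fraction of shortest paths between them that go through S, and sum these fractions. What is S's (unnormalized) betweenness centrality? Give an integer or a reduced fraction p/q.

17

Pairs whose geodesics pass through S — T–P: 1/2; T–N: 1; T–O: 1; V–P: 1/2; V–N: 1; V–O: 1; V–Q: 1; M–N: 1/2; M–O: 1; M–Q: 1; W–O: 1/2; W–Q: 1; R–Q: 2/2; P–Q: 1 … (+5 more pairs).
All other pairs contribute 0.
Summing the contributions gives betweenness(S) = 17.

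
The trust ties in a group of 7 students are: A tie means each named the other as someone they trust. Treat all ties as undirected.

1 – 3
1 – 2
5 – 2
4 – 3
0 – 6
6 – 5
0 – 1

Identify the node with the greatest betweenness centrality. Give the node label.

Unnormalized betweenness of each node: 0:3, 1:9, 2:3, 3:5, 4:0, 5:1, 6:1.
1 has the largest value, 9, making it the main broker — the node through which the most shortest paths run.

1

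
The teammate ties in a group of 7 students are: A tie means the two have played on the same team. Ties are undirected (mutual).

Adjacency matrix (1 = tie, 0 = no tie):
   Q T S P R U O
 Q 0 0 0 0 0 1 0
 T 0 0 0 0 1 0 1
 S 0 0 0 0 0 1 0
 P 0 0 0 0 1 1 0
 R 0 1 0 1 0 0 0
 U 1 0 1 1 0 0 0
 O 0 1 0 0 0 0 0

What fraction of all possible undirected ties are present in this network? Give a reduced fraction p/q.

2/7

There are 6 edges and 7 nodes, so the maximum possible is C(7,2) = 21.
Density = 6/21 = 2/7.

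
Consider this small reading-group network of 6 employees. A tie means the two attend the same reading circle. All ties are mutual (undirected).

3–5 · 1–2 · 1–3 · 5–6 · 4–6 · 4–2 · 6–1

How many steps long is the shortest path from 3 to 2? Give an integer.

One shortest route is 3 – 1 – 2, which uses 2 edges, and 3 and 2 are not directly tied, so nothing shorter exists. So d(3,2) = 2.

2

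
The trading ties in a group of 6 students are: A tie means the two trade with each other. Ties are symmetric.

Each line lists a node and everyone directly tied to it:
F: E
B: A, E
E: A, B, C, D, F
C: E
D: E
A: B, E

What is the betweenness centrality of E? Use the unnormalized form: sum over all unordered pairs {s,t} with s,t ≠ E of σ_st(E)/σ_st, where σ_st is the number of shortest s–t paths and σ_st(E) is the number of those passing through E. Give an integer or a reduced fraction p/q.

9

Pairs whose geodesics pass through E — F–B: 1; F–C: 1; F–A: 1; F–D: 1; B–C: 1; B–D: 1; C–A: 1; C–D: 1; A–D: 1.
All other pairs contribute 0.
Summing the contributions gives betweenness(E) = 9.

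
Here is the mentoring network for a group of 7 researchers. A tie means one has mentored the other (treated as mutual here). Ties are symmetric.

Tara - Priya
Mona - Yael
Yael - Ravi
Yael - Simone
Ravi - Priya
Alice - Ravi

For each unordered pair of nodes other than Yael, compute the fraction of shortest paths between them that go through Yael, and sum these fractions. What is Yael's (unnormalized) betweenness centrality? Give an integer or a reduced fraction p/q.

9

Pairs whose geodesics pass through Yael — Alice–Simone: 1; Alice–Mona: 1; Simone–Ravi: 1; Simone–Priya: 1; Simone–Tara: 1; Simone–Mona: 1; Ravi–Mona: 1; Priya–Mona: 1; Tara–Mona: 1.
All other pairs contribute 0.
Summing the contributions gives betweenness(Yael) = 9.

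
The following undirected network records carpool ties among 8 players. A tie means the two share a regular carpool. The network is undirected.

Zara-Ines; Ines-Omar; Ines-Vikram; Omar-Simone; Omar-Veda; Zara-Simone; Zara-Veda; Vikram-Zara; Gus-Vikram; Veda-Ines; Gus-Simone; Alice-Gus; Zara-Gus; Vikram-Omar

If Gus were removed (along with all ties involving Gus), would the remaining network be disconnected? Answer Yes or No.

Removing Gus leaves {Ines, Omar, Simone, Veda, Vikram, and Zara} with no path to {Alice}, so the network splits into 2 components. Gus is a cut vertex.

Yes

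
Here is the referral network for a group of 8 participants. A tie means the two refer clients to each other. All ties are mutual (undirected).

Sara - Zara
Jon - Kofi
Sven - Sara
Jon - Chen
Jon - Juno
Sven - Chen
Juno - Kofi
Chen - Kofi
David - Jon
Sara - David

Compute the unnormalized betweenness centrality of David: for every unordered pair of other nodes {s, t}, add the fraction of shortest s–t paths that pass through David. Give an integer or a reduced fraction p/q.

Pairs whose geodesics pass through David — Jon–Sara: 1; Jon–Zara: 1; Kofi–Sara: 1/2; Kofi–Zara: 1/2; Sara–Juno: 1; Juno–Zara: 1.
All other pairs contribute 0.
Summing the contributions gives betweenness(David) = 5.

5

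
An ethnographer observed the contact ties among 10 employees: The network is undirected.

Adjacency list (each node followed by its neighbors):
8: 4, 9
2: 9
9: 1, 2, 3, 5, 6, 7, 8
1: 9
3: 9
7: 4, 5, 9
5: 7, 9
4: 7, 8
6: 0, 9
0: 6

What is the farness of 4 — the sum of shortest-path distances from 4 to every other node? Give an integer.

22

Distances from 4: 0:4, 1:3, 2:3, 3:3, 5:2, 6:3, 7:1, 8:1, 9:2.
Sum = 4 + 3 + 3 + 3 + 2 + 3 + 1 + 1 + 2 = 22.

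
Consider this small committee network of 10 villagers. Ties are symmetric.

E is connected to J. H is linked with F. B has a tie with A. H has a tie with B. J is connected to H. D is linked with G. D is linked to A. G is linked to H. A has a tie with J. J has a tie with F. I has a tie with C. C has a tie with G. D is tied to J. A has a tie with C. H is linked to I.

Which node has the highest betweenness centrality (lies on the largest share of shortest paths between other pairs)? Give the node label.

J

Unnormalized betweenness of each node: A:73/12, B:1/2, C:5/2, D:3/2, E:0, F:0, G:7/3, H:32/3, I:5/6, J:139/12.
J has the largest value, 139/12, making it the main broker — the node through which the most shortest paths run.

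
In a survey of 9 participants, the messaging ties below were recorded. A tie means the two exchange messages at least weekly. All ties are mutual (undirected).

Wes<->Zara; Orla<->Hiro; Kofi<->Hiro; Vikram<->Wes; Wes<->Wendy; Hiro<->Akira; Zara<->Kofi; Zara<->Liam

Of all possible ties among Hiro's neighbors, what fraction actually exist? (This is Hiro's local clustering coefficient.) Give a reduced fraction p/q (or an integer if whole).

Hiro's neighbors: Akira, Kofi, and Orla (k = 3).
Possible neighbor pairs: C(3,2) = 3. Edges among them: none → e = 0.
Clustering(Hiro) = 0/3 = 0.

0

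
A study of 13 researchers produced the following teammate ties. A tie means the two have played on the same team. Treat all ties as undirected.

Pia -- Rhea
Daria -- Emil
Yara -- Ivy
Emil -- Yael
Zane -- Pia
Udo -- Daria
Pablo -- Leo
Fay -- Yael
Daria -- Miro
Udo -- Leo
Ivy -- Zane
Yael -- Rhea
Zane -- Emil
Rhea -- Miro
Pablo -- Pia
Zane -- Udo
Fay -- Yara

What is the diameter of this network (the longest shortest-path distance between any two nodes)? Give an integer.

5

Eccentricity of each node (its greatest distance to any other): Daria:4, Emil:3, Fay:5, Ivy:4, Leo:5, Miro:4, Pablo:4, Pia:3, Rhea:3, Udo:4, Yael:4, Yara:4, Zane:3.
The maximum eccentricity is 5, realized for instance by the pair Fay–Leo via Fay – Yara – Ivy – Zane – Udo – Leo. So the diameter is 5.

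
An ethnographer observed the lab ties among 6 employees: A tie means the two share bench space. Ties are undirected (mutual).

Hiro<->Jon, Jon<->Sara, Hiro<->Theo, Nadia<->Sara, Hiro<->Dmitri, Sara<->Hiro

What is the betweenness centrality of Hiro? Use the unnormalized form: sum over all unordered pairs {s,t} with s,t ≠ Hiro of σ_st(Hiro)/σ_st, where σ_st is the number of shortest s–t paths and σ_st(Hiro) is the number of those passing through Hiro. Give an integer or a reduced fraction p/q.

Pairs whose geodesics pass through Hiro — Dmitri–Nadia: 1; Dmitri–Sara: 1; Dmitri–Theo: 1; Dmitri–Jon: 1; Nadia–Theo: 1; Sara–Theo: 1; Theo–Jon: 1.
All other pairs contribute 0.
Summing the contributions gives betweenness(Hiro) = 7.

7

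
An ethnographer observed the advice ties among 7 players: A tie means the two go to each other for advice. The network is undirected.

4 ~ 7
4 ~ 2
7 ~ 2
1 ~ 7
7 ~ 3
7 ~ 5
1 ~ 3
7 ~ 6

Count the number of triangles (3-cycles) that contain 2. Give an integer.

1

2's neighbors: 4 and 7.
Neighbor pairs that are themselves tied: 2–4–7. Each forms one triangle with 2, for 1 in total.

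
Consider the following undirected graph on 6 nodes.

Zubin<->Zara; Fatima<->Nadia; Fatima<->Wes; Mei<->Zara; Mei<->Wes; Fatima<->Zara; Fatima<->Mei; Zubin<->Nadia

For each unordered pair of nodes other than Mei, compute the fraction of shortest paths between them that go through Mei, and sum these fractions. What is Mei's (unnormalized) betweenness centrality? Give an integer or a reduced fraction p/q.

Pairs whose geodesics pass through Mei — Zara–Wes: 1/2; Wes–Zubin: 1/3.
All other pairs contribute 0.
Summing the contributions gives betweenness(Mei) = 5/6.

5/6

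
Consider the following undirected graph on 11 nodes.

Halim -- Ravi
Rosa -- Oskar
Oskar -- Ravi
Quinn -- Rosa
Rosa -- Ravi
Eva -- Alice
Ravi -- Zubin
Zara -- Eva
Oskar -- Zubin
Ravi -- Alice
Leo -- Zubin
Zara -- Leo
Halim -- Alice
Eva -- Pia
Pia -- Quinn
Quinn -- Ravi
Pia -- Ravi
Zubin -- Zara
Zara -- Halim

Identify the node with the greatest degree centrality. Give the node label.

Degrees — Alice:3, Eva:3, Halim:3, Leo:2, Oskar:3, Pia:3, Quinn:3, Ravi:7, Rosa:3, Zara:4, Zubin:4.
The maximum is 7, attained only by Ravi.

Ravi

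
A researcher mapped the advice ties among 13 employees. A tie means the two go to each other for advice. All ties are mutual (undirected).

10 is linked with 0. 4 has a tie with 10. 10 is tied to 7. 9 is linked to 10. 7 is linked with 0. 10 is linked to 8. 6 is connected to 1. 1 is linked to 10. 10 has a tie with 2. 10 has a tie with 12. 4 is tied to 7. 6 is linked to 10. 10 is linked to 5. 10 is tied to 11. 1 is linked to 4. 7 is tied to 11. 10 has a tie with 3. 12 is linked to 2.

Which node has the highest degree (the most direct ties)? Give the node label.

10

Degrees — 0:2, 1:3, 2:2, 3:1, 4:3, 5:1, 6:2, 7:4, 8:1, 9:1, 10:12, 11:2, 12:2.
The maximum is 12, attained only by 10.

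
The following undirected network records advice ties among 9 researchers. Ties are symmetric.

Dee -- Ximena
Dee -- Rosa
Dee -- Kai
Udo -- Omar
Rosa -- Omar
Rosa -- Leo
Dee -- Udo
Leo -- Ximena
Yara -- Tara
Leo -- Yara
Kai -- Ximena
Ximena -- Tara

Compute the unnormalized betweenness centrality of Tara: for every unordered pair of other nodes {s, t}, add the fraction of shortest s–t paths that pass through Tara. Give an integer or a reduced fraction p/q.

19/12

Pairs whose geodesics pass through Tara — Udo–Yara: 1/4; Dee–Yara: 1/3; Kai–Yara: 1/2; Ximena–Yara: 1/2.
All other pairs contribute 0.
Summing the contributions gives betweenness(Tara) = 19/12.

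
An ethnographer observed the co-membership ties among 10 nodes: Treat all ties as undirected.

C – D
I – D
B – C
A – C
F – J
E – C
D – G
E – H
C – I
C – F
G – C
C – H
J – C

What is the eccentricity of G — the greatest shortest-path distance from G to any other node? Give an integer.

Distances from G: A:2, B:2, C:1, D:1, E:2, F:2, H:2, I:2, J:2.
The largest is 2 (to B, A, H, F, E, J, and I), so the eccentricity of G is 2.

2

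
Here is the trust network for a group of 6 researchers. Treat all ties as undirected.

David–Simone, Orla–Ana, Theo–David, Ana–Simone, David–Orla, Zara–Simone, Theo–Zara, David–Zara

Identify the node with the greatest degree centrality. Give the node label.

Degrees — Ana:2, David:4, Orla:2, Simone:3, Theo:2, Zara:3.
The maximum is 4, attained only by David.

David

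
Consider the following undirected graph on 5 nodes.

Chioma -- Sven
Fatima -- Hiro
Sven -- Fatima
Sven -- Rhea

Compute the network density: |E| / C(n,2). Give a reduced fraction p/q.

There are 4 edges and 5 nodes, so the maximum possible is C(5,2) = 10.
Density = 4/10 = 2/5.

2/5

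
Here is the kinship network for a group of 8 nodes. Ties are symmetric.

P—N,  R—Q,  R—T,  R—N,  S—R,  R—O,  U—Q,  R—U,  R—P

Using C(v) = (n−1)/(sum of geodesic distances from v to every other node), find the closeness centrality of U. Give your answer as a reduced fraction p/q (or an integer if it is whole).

Distances from U: N:2, O:2, P:2, Q:1, R:1, S:2, T:2. Sum = 12.
n = 8, so closeness = 7/12.

7/12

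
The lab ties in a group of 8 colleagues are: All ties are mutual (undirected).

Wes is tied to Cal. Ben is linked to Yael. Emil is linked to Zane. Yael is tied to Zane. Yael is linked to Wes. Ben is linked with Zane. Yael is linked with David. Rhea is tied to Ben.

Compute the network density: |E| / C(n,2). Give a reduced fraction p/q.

2/7

There are 8 edges and 8 nodes, so the maximum possible is C(8,2) = 28.
Density = 8/28 = 2/7.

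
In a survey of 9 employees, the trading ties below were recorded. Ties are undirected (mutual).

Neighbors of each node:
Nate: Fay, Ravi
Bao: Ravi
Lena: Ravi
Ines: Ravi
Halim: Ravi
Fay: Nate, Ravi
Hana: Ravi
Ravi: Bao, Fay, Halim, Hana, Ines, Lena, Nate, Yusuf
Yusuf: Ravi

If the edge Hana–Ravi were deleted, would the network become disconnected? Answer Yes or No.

Yes

Without the Hana–Ravi edge there is no alternate route between Hana and Ravi, so the network disconnects. It is a bridge.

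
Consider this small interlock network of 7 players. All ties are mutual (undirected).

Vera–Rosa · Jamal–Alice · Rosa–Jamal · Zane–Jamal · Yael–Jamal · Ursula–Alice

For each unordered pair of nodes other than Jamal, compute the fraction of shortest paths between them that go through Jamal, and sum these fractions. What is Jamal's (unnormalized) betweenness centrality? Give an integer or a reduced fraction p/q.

13

Pairs whose geodesics pass through Jamal — Yael–Zane: 1; Yael–Vera: 1; Yael–Rosa: 1; Yael–Ursula: 1; Yael–Alice: 1; Zane–Vera: 1; Zane–Rosa: 1; Zane–Ursula: 1; Zane–Alice: 1; Vera–Ursula: 1; Vera–Alice: 1; Rosa–Ursula: 1; Rosa–Alice: 1.
All other pairs contribute 0.
Summing the contributions gives betweenness(Jamal) = 13.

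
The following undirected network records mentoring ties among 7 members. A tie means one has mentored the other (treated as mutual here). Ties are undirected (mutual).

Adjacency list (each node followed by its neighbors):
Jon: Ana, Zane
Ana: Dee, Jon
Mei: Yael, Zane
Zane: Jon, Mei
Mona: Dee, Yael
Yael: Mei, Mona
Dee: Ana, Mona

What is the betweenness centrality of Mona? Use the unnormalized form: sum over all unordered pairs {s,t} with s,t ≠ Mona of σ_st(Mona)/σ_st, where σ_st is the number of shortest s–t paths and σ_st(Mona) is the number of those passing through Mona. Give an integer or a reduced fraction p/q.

3

Pairs whose geodesics pass through Mona — Dee–Yael: 1; Dee–Mei: 1; Yael–Ana: 1.
All other pairs contribute 0.
Summing the contributions gives betweenness(Mona) = 3.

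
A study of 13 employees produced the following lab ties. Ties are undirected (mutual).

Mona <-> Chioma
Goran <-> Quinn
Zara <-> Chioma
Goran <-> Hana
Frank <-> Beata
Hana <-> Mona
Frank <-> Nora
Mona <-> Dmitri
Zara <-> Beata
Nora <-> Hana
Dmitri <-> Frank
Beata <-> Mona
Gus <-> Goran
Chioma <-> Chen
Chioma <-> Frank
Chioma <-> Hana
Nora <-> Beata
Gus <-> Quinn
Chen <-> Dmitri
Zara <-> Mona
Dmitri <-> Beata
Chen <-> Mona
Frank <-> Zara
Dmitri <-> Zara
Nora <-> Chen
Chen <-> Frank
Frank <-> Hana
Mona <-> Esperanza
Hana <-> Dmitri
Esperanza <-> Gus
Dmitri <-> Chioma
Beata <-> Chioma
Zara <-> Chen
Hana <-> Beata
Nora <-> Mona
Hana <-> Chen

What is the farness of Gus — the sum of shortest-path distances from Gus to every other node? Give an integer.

28

Distances from Gus: Beata:3, Chen:3, Chioma:3, Dmitri:3, Esperanza:1, Frank:3, Goran:1, Hana:2, Mona:2, Nora:3, Quinn:1, Zara:3.
Sum = 3 + 3 + 3 + 3 + 1 + 3 + 1 + 2 + 2 + 3 + 1 + 3 = 28.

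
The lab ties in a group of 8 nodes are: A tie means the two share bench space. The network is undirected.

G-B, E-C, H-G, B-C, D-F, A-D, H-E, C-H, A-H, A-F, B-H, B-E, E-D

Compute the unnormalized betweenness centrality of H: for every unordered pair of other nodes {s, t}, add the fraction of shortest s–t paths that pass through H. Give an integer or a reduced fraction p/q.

43/6

Pairs whose geodesics pass through H — A–E: 1/2; A–B: 1; A–G: 1; A–C: 1; F–B: 1/2; F–G: 1; F–C: 1/2; D–G: 2/3; E–G: 1/2; G–C: 1/2.
All other pairs contribute 0.
Summing the contributions gives betweenness(H) = 43/6.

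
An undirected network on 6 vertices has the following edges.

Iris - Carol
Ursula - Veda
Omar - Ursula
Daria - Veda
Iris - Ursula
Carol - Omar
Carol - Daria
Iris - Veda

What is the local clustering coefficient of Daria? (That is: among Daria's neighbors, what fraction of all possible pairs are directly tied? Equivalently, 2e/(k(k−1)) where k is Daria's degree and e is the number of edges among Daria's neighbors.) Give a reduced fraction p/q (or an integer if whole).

Daria's neighbors: Carol and Veda (k = 2).
Possible neighbor pairs: C(2,2) = 1. Edges among them: none → e = 0.
Clustering(Daria) = 0/1.

0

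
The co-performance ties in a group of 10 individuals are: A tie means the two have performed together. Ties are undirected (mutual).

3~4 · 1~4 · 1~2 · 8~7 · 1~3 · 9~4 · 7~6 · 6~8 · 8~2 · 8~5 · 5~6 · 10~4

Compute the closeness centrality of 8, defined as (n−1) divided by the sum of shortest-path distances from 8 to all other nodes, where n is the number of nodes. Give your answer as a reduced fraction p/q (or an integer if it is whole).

Distances from 8: 1:2, 2:1, 3:3, 4:3, 5:1, 6:1, 7:1, 9:4, 10:4. Sum = 20.
n = 10, so closeness = 9/20.

9/20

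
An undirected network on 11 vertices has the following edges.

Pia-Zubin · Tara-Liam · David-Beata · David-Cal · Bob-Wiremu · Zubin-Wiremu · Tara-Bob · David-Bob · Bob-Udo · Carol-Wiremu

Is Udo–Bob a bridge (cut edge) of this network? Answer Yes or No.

Without the Udo–Bob edge there is no alternate route between Udo and Bob, so the network disconnects. It is a bridge.

Yes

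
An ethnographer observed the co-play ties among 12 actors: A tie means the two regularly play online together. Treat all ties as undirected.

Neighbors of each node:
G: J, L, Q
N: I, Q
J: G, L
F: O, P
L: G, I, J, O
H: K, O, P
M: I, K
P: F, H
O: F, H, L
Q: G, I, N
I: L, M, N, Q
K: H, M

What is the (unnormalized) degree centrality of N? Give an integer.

2

N is directly tied to I and Q. That is 2 neighbors, so the degree of N is 2.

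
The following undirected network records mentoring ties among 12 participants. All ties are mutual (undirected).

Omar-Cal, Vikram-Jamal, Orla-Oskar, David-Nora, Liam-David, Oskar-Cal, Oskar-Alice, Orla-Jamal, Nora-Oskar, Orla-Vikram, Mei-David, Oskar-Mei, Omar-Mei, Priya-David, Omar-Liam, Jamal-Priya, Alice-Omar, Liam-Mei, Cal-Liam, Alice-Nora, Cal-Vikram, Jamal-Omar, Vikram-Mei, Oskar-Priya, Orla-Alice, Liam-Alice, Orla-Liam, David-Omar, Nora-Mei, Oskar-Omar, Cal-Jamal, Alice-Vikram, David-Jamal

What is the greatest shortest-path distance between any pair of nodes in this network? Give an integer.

Eccentricity of each node (its greatest distance to any other): Alice:2, Cal:2, David:2, Jamal:2, Liam:2, Mei:2, Nora:2, Omar:2, Orla:2, Oskar:2, Priya:2, Vikram:2.
The maximum eccentricity is 2, realized for instance by the pair Cal–Nora via Cal – Oskar – Nora. So the diameter is 2.

2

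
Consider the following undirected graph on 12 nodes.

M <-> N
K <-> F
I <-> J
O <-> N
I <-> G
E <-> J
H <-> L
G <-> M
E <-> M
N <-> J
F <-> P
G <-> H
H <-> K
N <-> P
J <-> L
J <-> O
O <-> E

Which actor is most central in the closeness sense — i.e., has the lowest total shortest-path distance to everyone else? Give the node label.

J

Farness (sum of distances to all others) for each node — E:25, F:29, G:22, H:23, I:24, J:19, K:28, L:23, M:22, N:20, O:24, P:25.
The smallest farness is 19, for J, so J has the highest closeness.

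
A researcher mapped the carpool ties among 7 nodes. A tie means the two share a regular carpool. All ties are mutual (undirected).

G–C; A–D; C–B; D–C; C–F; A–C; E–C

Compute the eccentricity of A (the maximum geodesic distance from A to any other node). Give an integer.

Distances from A: B:2, C:1, D:1, E:2, F:2, G:2.
The largest is 2 (to E, F, B, and G), so the eccentricity of A is 2.

2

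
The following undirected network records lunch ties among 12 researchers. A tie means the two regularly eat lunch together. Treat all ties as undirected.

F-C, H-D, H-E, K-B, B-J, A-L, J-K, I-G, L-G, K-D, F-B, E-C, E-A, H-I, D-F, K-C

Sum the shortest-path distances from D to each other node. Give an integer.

Distances from D: A:3, B:2, C:2, E:2, F:1, G:3, H:1, I:2, J:2, K:1, L:4.
Sum = 3 + 2 + 2 + 2 + 1 + 3 + 1 + 2 + 2 + 1 + 4 = 23.

23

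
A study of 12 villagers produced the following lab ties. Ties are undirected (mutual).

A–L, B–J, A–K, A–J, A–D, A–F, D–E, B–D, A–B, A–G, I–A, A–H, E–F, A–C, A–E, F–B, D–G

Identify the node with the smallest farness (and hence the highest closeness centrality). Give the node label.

A

Farness (sum of distances to all others) for each node — A:11, B:18, C:21, D:18, E:19, F:19, G:20, H:21, I:21, J:20, K:21, L:21.
The smallest farness is 11, for A, so A has the highest closeness.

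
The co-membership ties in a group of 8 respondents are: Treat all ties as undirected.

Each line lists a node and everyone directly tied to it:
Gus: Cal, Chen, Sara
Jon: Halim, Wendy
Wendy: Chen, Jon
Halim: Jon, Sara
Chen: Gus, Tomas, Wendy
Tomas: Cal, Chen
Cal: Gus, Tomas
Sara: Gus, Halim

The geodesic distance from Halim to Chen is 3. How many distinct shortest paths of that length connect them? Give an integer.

The shortest distance is 3. The length-3 paths are: Halim–Jon–Wendy–Chen; Halim–Sara–Gus–Chen.
That gives 2 distinct shortest paths.

2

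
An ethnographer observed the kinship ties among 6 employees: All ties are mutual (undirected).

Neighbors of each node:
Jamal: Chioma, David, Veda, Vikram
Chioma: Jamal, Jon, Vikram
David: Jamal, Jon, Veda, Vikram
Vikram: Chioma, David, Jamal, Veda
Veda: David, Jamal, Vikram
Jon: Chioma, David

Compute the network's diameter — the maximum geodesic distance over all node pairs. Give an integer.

Eccentricity of each node (its greatest distance to any other): Chioma:2, David:2, Jamal:2, Jon:2, Veda:2, Vikram:2.
The maximum eccentricity is 2, realized for instance by the pair Jamal–Jon via Jamal – David – Jon. So the diameter is 2.

2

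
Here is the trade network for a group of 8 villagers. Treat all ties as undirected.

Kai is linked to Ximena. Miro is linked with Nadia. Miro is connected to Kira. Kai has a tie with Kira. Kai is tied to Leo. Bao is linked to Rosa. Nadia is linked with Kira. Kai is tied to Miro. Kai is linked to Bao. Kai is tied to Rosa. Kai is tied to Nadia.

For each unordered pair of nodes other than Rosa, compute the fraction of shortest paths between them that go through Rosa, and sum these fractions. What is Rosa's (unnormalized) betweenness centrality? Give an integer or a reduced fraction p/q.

No shortest path between any pair of other nodes passes through Rosa.
Summing the contributions gives betweenness(Rosa) = 0.

0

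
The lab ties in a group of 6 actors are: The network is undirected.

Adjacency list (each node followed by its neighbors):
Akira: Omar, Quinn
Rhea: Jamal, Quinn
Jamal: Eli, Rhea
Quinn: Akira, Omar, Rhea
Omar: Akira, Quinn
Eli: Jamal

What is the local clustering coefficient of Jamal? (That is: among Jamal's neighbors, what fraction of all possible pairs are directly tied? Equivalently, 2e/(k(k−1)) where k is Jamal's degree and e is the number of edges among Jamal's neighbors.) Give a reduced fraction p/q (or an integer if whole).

0

Jamal's neighbors: Eli and Rhea (k = 2).
Possible neighbor pairs: C(2,2) = 1. Edges among them: none → e = 0.
Clustering(Jamal) = 0/1.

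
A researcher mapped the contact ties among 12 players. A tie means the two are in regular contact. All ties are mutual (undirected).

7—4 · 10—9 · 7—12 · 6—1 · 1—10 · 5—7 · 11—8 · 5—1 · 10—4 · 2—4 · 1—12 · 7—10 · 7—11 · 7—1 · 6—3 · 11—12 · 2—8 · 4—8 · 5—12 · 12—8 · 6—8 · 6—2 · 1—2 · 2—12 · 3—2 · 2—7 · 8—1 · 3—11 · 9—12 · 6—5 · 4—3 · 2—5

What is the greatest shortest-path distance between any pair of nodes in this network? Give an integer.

Eccentricity of each node (its greatest distance to any other): 1:2, 2:2, 3:3, 4:2, 5:2, 6:3, 7:2, 8:2, 9:3, 10:2, 11:2, 12:2.
The maximum eccentricity is 3, realized for instance by the pair 9–3 via 9 – 10 – 4 – 3. So the diameter is 3.

3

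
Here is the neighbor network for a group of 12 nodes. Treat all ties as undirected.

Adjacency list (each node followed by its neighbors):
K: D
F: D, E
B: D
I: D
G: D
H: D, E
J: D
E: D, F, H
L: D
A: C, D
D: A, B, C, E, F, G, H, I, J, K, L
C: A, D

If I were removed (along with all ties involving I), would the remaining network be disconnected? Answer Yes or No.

Even without I, every remaining node can still reach every other (the residual graph is connected), so I is not a cut vertex.

No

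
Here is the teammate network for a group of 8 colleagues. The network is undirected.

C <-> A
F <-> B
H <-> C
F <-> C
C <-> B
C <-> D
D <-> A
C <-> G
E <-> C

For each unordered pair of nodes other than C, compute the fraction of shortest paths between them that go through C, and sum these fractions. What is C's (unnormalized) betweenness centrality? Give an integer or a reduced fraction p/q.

19

Pairs whose geodesics pass through C — D–G: 1; D–E: 1; D–F: 1; D–B: 1; D–H: 1; A–G: 1; A–E: 1; A–F: 1; A–B: 1; A–H: 1; G–E: 1; G–F: 1; G–B: 1; G–H: 1 … (+5 more pairs).
All other pairs contribute 0.
Summing the contributions gives betweenness(C) = 19.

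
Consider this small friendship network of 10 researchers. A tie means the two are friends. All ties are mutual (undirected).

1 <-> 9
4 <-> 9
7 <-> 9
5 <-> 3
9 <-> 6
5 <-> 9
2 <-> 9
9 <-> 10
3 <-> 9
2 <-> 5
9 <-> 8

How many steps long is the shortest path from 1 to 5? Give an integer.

One shortest route is 1 – 9 – 5, which uses 2 edges, and 1 and 5 are not directly tied, so nothing shorter exists. So d(1,5) = 2.

2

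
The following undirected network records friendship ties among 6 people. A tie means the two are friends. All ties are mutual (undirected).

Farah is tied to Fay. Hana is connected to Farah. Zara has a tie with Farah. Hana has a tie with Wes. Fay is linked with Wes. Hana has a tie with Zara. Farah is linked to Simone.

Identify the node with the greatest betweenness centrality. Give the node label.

Unnormalized betweenness of each node: Farah:11/2, Fay:1, Hana:2, Simone:0, Wes:1/2, Zara:0.
Farah has the largest value, 11/2, making it the main broker — the node through which the most shortest paths run.

Farah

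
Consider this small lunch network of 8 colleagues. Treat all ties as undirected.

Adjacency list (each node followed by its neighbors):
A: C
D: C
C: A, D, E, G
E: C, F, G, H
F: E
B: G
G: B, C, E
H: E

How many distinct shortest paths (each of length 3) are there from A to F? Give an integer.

The shortest distance is 3, and the only length-3 path is A–C–E–F. So there is exactly 1 shortest path.

1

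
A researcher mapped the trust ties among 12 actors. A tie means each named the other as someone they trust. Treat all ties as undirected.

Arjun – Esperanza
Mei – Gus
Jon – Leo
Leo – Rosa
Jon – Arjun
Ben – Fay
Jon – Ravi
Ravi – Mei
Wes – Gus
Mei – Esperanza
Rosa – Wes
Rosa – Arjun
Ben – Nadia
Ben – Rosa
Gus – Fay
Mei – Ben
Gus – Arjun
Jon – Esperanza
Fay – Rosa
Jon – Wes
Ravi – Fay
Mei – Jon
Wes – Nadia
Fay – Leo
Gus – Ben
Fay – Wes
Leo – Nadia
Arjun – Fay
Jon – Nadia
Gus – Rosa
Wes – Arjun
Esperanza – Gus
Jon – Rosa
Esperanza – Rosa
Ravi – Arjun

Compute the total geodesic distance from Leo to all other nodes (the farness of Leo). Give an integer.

18

Distances from Leo: Arjun:2, Ben:2, Esperanza:2, Fay:1, Gus:2, Jon:1, Mei:2, Nadia:1, Ravi:2, Rosa:1, Wes:2.
Sum = 2 + 2 + 2 + 1 + 2 + 1 + 2 + 1 + 2 + 1 + 2 = 18.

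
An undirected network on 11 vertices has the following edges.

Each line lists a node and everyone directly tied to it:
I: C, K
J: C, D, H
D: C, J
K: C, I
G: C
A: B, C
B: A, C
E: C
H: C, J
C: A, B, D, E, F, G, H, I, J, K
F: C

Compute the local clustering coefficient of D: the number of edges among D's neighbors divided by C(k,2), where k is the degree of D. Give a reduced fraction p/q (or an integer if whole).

1

D's neighbors: C and J (k = 2).
Possible neighbor pairs: C(2,2) = 1. Edges among them: C–J → e = 1.
Clustering(D) = 1/1.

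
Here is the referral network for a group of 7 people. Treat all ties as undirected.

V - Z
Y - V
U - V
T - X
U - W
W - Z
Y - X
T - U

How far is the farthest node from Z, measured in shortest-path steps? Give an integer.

Distances from Z: T:3, U:2, V:1, W:1, X:3, Y:2.
The largest is 3 (to T and X), so the eccentricity of Z is 3.

3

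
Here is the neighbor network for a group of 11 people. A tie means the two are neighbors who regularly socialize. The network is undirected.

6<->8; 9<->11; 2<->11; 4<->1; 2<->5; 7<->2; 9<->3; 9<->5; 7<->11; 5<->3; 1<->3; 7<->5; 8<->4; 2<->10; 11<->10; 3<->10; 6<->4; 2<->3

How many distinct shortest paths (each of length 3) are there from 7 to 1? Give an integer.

The shortest distance is 3. The length-3 paths are: 7–5–3–1; 7–2–3–1.
That gives 2 distinct shortest paths.

2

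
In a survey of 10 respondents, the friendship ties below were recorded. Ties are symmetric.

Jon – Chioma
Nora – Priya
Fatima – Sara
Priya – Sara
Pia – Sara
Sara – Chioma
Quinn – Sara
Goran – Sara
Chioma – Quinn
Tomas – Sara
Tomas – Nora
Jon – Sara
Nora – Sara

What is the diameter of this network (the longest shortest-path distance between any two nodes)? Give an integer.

Eccentricity of each node (its greatest distance to any other): Chioma:2, Fatima:2, Goran:2, Jon:2, Nora:2, Pia:2, Priya:2, Quinn:2, Sara:1, Tomas:2.
The maximum eccentricity is 2, realized for instance by the pair Priya–Quinn via Priya – Sara – Quinn. So the diameter is 2.

2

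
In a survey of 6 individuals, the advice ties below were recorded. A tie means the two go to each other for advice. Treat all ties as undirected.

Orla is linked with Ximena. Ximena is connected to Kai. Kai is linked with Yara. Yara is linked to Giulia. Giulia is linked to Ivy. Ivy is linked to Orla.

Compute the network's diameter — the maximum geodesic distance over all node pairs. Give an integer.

3

Eccentricity of each node (its greatest distance to any other): Giulia:3, Ivy:3, Kai:3, Orla:3, Ximena:3, Yara:3.
The maximum eccentricity is 3, realized for instance by the pair Ximena–Giulia via Ximena – Orla – Ivy – Giulia. So the diameter is 3.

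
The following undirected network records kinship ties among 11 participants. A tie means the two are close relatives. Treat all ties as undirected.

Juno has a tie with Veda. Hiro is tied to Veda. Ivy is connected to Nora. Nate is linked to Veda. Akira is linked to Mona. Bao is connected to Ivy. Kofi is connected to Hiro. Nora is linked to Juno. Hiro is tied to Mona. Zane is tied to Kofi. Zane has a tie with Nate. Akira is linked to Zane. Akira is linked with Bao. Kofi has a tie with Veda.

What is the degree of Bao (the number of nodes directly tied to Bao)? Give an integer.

2

Bao is directly tied to Akira and Ivy. That is 2 neighbors, so the degree of Bao is 2.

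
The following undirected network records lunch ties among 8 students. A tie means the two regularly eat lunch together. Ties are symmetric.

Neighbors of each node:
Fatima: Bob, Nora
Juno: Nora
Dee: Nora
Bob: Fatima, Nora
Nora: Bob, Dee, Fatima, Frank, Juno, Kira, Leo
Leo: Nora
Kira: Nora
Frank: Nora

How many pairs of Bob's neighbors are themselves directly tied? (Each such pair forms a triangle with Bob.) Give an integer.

1

Bob's neighbors: Fatima and Nora.
Neighbor pairs that are themselves tied: Bob–Fatima–Nora. Each forms one triangle with Bob, for 1 in total.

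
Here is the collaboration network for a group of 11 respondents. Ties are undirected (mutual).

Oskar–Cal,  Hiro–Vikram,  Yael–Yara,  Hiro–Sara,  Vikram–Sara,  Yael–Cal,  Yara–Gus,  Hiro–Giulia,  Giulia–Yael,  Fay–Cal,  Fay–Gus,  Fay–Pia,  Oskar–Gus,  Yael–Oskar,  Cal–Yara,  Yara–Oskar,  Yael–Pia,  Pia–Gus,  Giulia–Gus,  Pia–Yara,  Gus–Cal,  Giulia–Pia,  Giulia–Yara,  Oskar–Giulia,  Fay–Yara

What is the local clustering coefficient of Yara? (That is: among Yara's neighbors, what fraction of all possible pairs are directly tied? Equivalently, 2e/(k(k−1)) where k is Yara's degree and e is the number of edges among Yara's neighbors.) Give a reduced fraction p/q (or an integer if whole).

Yara's neighbors: Cal, Fay, Giulia, Gus, Oskar, Pia, and Yael (k = 7).
Possible neighbor pairs: C(7,2) = 21. Edges among them: Cal–Fay, Cal–Gus, Cal–Oskar, Cal–Yael, Fay–Gus, Fay–Pia, Giulia–Gus, Giulia–Oskar, Giulia–Pia, Giulia–Yael, Gus–Oskar, Gus–Pia, Oskar–Yael, Pia–Yael → e = 14.
Clustering(Yara) = 14/21 = 2/3.

2/3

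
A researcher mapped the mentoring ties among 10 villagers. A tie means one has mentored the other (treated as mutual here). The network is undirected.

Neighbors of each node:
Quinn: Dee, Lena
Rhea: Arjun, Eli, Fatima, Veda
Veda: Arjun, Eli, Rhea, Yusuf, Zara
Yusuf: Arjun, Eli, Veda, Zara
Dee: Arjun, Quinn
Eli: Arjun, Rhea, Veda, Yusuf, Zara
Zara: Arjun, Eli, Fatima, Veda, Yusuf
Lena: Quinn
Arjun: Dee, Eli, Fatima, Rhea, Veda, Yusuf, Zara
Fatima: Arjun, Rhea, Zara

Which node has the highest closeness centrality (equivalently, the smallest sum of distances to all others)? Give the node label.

Farness (sum of distances to all others) for each node — Arjun:12, Dee:16, Eli:16, Fatima:18, Lena:30, Quinn:22, Rhea:17, Veda:16, Yusuf:17, Zara:16.
The smallest farness is 12, for Arjun, so Arjun has the highest closeness.

Arjun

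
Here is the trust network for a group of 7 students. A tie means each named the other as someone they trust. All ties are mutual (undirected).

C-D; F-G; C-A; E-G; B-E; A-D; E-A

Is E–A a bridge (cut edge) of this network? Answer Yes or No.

Yes

Without the E–A edge there is no alternate route between E and A, so the network disconnects. It is a bridge.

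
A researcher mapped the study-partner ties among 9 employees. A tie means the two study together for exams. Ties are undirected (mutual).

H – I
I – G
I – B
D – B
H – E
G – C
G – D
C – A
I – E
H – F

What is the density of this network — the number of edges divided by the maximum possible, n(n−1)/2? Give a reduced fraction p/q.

5/18

There are 10 edges and 9 nodes, so the maximum possible is C(9,2) = 36.
Density = 10/36 = 5/18.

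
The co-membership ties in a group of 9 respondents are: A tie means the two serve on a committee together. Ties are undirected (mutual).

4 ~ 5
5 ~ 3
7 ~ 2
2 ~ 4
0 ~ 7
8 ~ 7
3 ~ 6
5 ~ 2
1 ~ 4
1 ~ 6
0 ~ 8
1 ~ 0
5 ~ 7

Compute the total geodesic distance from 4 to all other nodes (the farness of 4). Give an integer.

Distances from 4: 0:2, 1:1, 2:1, 3:2, 5:1, 6:2, 7:2, 8:3.
Sum = 2 + 1 + 1 + 2 + 1 + 2 + 2 + 3 = 14.

14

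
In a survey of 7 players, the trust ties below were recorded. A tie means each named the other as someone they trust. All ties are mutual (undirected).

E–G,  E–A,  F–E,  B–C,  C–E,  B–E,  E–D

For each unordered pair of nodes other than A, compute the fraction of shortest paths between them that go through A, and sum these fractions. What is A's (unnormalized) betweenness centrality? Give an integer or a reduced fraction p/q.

No shortest path between any pair of other nodes passes through A.
Summing the contributions gives betweenness(A) = 0.

0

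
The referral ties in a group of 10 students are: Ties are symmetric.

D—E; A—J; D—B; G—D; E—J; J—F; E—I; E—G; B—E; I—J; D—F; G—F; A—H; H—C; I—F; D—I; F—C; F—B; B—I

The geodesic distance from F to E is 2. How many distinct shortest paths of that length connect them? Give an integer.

5

The shortest distance is 2. The length-2 paths are: F–G–E; F–I–E; F–J–E; F–D–E; F–B–E.
That gives 5 distinct shortest paths.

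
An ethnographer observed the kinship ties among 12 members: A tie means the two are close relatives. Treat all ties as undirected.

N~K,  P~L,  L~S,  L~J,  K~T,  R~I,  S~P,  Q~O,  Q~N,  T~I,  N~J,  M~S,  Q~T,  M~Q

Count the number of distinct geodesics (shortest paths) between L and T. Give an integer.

The shortest distance is 4. The length-4 paths are: L–S–M–Q–T; L–J–N–Q–T; L–J–N–K–T.
That gives 3 distinct shortest paths.

3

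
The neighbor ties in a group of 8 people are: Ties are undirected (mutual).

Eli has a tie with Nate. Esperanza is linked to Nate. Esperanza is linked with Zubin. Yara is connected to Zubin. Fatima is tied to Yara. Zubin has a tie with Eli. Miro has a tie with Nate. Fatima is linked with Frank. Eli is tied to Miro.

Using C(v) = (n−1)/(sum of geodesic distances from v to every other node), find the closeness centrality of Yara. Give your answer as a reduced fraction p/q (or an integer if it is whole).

1/2

Distances from Yara: Eli:2, Esperanza:2, Fatima:1, Frank:2, Miro:3, Nate:3, Zubin:1. Sum = 14.
n = 8, so closeness = 7/14 = 1/2.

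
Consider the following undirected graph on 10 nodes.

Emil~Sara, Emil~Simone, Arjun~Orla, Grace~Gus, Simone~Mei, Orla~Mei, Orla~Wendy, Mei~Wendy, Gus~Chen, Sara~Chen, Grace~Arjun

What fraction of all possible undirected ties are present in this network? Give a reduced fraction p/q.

11/45

There are 11 edges and 10 nodes, so the maximum possible is C(10,2) = 45.
Density = 11/45.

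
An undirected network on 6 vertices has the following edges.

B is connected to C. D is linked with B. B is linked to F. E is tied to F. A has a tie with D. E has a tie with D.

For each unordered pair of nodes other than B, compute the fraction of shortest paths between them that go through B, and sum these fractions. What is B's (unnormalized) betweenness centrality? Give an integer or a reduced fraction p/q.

Pairs whose geodesics pass through B — D–C: 1; D–F: 1/2; A–C: 1; A–F: 1/2; C–E: 2/2; C–F: 1.
All other pairs contribute 0.
Summing the contributions gives betweenness(B) = 5.

5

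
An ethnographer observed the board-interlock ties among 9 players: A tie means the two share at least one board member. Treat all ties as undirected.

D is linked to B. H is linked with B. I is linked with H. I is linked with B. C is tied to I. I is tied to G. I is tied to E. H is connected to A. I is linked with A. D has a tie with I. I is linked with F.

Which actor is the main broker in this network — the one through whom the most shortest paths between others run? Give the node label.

I

Unnormalized betweenness of each node: A:0, B:1/2, C:0, D:0, E:0, F:0, G:0, H:1/2, I:24.
I has the largest value, 24, making it the main broker — the node through which the most shortest paths run.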